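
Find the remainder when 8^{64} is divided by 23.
By Fermat: 8^{22} ≡ 1 mod 23. 64 = 2×22 + 20. So 8^{64} ≡ 8^{20} ≡ 9 mod 23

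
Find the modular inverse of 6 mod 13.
Since 13 is prime, by Fermat 6^(-1) ≡ 6^{11} ≡ 11 mod 13. Verify: 6 × 11 = 66 ≡ 1 mod 13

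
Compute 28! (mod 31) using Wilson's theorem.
(30)! = (28)! × (29) × (30) ≡ -1 (mod 31). So (28)! ≡ -1 × [(30)(29)]^(-1) ≡ 15 (mod 31)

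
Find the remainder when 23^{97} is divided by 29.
By Fermat: 23^{28} ≡ 1 (mod 29). 97 = 3×28 + 13. So 23^{97} ≡ 23^{13} ≡ 24 (mod 29)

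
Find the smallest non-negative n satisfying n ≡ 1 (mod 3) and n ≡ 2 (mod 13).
M = 3 × 13 = 39. M₁ = 13, y₁ ≡ 1 (mod 3). M₂ = 3, y₂ ≡ 9 (mod 13). n = 1×13×1 + 2×3×9 ≡ 28 (mod 39)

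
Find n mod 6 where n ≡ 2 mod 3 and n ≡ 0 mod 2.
M = 3 × 2 = 6. M₁ = 2, y₁ ≡ 2 mod 3. M₂ = 3, y₂ ≡ 1 mod 2. n = 2×2×2 + 0×3×1 ≡ 2 mod 6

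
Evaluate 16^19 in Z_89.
By repeated squaring (mod 89): 16^{1}≡16, 16^{2}≡78, 16^{4}≡32, 16^{8}≡45, 16^{16}≡67. Then 16^{19} = 16^{16+2+1} ≡ 67 × 78 × 16 ≡ 45 (mod 89)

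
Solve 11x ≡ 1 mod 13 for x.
Since 13 is prime, by Fermat 11^(-1) ≡ 11^{11} ≡ 6 mod 13. Verify: 11 × 6 = 66 ≡ 1 mod 13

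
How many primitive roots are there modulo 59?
A prime p has φ(p-1) primitive roots; here φ(58) = 28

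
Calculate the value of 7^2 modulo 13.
7^{2} = 49 ≡ 10 (mod 13)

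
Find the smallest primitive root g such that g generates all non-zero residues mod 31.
g = 3. For each prime q|30: 3^{15}≡30, 3^{10}≡25, 3^{6}≡16, none ≡ 1, so ord_31(3) = 30 and 3 is a primitive root.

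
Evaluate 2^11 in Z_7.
Using Fermat: 2^{6} ≡ 1 (mod 7). 11 ≡ 5 (mod 6). So 2^{11} ≡ 2^{5} ≡ 4 (mod 7)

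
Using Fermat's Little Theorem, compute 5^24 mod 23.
By Fermat: 5^{22} ≡ 1 (mod 23). So 5^{24} = 5^{22} · 5^{2} ≡ 5^{2} ≡ 2 (mod 23)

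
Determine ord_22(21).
Powers of 21 mod 22: 21^1≡21, 21^2≡1. ord_22(21) = 2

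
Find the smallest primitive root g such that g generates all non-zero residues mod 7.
g = 3. Powers: [3, 2, 6, 4, 5, 1] generates all 6 non-zero residues.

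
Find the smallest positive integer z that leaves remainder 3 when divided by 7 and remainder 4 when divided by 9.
M = 7 × 9 = 63. M₁ = 9, y₁ ≡ 4 mod 7. M₂ = 7, y₂ ≡ 4 mod 9. z = 3×9×4 + 4×7×4 ≡ 31 mod 63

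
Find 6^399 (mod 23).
Using Fermat: 6^{22} ≡ 1 (mod 23). 399 ≡ 3 (mod 22). So 6^{399} ≡ 6^{3} ≡ 9 (mod 23)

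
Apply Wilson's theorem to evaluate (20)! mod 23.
(22)! = (20)! × (21) × (22) ≡ -1 (mod 23). So (20)! ≡ -1 × [(22)(21)]^(-1) ≡ 11 (mod 23)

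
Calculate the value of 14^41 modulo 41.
Using Fermat: 14^{40} ≡ 1 mod 41. 41 ≡ 1 mod 40. So 14^{41} ≡ 14^{1} ≡ 14 mod 41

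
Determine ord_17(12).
Powers of 12 mod 17: 12^1≡12, 12^2≡8, 12^3≡11, 12^4≡13, 12^5≡3, 12^6≡2, 12^7≡7, 12^8≡16, 12^9≡5, 12^10≡9, 12^11≡6, 12^12≡4, 12^13≡14, 12^14≡15, 12^15≡10, 12^16≡1. So the order of 12 is 16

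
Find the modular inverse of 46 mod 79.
Since 79 is prime, by Fermat 46^(-1) ≡ 46^{77} ≡ 67 (mod 79). Verify: 46 × 67 = 3082 ≡ 1 (mod 79)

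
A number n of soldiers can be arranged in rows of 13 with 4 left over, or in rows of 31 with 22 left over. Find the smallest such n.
M = 13 × 31 = 403. M₁ = 31, y₁ ≡ 8 (mod 13). M₂ = 13, y₂ ≡ 12 (mod 31). n = 4×31×8 + 22×13×12 ≡ 394 (mod 403)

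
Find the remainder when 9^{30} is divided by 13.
By Fermat: 9^{12} ≡ 1 mod 13. 30 = 2×12 + 6. So 9^{30} ≡ 9^{6} ≡ 1 mod 13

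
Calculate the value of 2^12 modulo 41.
By repeated squaring mod 41: 2^{1}≡2, 2^{2}≡4, 2^{4}≡16, 2^{8}≡10. Then 2^{12} = 2^{8+4} ≡ 10 × 16 ≡ 37 mod 41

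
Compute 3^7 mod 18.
By repeated squaring (mod 18): 3^{1}≡3, 3^{2}≡9, 3^{4}≡9. Then 3^{7} = 3^{4+2+1} ≡ 9 × 9 × 3 ≡ 9 (mod 18)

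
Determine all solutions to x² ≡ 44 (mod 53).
The square roots of 44 mod 53 are 16 and 37. Verify: 16² = 256 ≡ 44 (mod 53)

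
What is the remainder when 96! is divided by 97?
By Wilson's theorem, (96)! ≡ -1 ≡ 96 mod 97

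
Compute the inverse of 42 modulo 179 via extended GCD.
Extended GCD: 42(81) + 179(-19) = 1. So 42^(-1) ≡ 81 mod 179. Verify: 42 × 81 = 3402 ≡ 1 mod 179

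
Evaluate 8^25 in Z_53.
By repeated squaring (mod 53): 8^{1}≡8, 8^{2}≡11, 8^{4}≡15, 8^{8}≡13, 8^{16}≡10. Then 8^{25} = 8^{16+8+1} ≡ 10 × 13 × 8 ≡ 33 (mod 53)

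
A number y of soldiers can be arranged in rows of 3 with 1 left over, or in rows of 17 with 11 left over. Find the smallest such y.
M = 3 × 17 = 51. M₁ = 17, y₁ ≡ 2 mod 3. M₂ = 3, y₂ ≡ 6 mod 17. y = 1×17×2 + 11×3×6 ≡ 28 mod 51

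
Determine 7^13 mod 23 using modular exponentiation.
By repeated squaring mod 23: 7^{1}≡7, 7^{2}≡3, 7^{4}≡9, 7^{8}≡12. Then 7^{13} = 7^{8+4+1} ≡ 12 × 9 × 7 ≡ 20 mod 23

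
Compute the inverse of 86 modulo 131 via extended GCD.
Extended GCD: 86(32) + 131(-21) = 1. So 86^(-1) ≡ 32 mod 131. Verify: 86 × 32 = 2752 ≡ 1 mod 131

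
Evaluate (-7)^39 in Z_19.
Using Fermat: (-7)^{18} ≡ 1 mod 19. 39 ≡ 3 mod 18. So (-7)^{39} ≡ (-7)^{3} ≡ 18 mod 19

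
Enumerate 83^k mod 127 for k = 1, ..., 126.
83^1, 83^2, ..., 83^{126} mod 127: [83, 31, 33, 72, 7, 73, 90, 104, 123, 49, 3, 122, 93, 99, 89, 21, 92, 16, 58, 115, 20, 9, 112, 25, 43, 13, 63, 22, 48, 47, 91, 60, 27, 82, 75, 2, 39, 62, 66, 17, 14, 19, 53, 81, 119, 98, 6, 117, 59, 71, 51, 42, 57, 32, 116, 103, 40, 18, 97, 50, 86, 26, 126, 44, 96, 94, 55, 120, 54, 37, 23, 4, 78, 124, 5, 34, 28, 38, 106, 35, 111, 69, 12, 107, 118, 15, 102, 84, 114, 64, 105, 79, 80, 36, 67, 100, 45, 52, 125, 88, 65, 61, 110, 113, 108, 74, 46, 8, 29, 121, 10, 68, 56, 76, 85, 70, 95, 11, 24, 87, 109, 30, 77, 41, 101, 1]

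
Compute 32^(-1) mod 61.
Since 61 is prime, by Fermat 32^(-1) ≡ 32^{59} ≡ 21 mod 61. Verify: 32 × 21 = 672 ≡ 1 mod 61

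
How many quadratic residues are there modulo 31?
Exactly half the non-zero residues mod a prime are QRs: (31-1)/2 = 15.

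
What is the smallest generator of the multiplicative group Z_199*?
g = 3. For each prime q|198: 3^{99}≡198, 3^{66}≡106, 3^{18}≡125, none ≡ 1, so ord_199(3) = 198 and 3 is a primitive root.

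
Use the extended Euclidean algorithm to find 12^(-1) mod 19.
Extended GCD: 12(8) + 19(-5) = 1. So 12^(-1) ≡ 8 (mod 19). Verify: 12 × 8 = 96 ≡ 1 (mod 19)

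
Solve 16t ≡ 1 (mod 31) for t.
Since 31 is prime, by Fermat 16^(-1) ≡ 16^{29} ≡ 2 (mod 31). Verify: 16 × 2 = 32 ≡ 1 (mod 31)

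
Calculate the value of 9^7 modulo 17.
By repeated squaring (mod 17): 9^{1}≡9, 9^{2}≡13, 9^{4}≡16. Then 9^{7} = 9^{4+2+1} ≡ 16 × 13 × 9 ≡ 2 (mod 17)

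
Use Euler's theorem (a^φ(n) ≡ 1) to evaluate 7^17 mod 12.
By Euler: 7^{4} ≡ 1 (mod 12) since gcd(7, 12) = 1. 17 = 4×4 + 1. So 7^{17} ≡ 7^{1} ≡ 7 (mod 12)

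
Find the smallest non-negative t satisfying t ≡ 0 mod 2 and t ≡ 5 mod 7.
M = 2 × 7 = 14. M₁ = 7, y₁ ≡ 1 mod 2. M₂ = 2, y₂ ≡ 4 mod 7. t = 0×7×1 + 5×2×4 ≡ 12 mod 14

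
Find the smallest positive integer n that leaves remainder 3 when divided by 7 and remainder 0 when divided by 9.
M = 7 × 9 = 63. M₁ = 9, y₁ ≡ 4 mod 7. M₂ = 7, y₂ ≡ 4 mod 9. n = 3×9×4 + 0×7×4 ≡ 45 mod 63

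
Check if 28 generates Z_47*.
28^{23} ≡ 1 mod 47 and 23 < 46, so ord_47(28) = 23 ≠ 46 and 28 is not a primitive root.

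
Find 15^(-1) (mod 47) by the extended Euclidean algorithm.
Extended GCD: 15(22) + 47(-7) = 1. So 15^(-1) ≡ 22 (mod 47). Verify: 15 × 22 = 330 ≡ 1 (mod 47)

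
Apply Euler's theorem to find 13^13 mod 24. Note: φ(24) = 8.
By Euler: 13^{8} ≡ 1 mod 24 since gcd(13, 24) = 1. 13 = 1×8 + 5. So 13^{13} ≡ 13^{5} ≡ 13 mod 24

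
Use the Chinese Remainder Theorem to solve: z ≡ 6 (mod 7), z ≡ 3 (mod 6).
M = 7 × 6 = 42. M₁ = 6, y₁ ≡ 6 (mod 7). M₂ = 7, y₂ ≡ 1 (mod 6). z = 6×6×6 + 3×7×1 ≡ 27 (mod 42)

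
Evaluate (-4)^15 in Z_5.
Using Fermat: (-4)^{4} ≡ 1 mod 5. 15 ≡ 3 mod 4. So (-4)^{15} ≡ (-4)^{3} ≡ 1 mod 5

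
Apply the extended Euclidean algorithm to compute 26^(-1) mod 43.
Extended GCD: 26(5) + 43(-3) = 1. So 26^(-1) ≡ 5 (mod 43). Verify: 26 × 5 = 130 ≡ 1 (mod 43)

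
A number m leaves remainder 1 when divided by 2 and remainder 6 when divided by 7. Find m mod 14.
M = 2 × 7 = 14. M₁ = 7, y₁ ≡ 1 mod 2. M₂ = 2, y₂ ≡ 4 mod 7. m = 1×7×1 + 6×2×4 ≡ 13 mod 14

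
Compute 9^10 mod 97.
By repeated squaring (mod 97): 9^{1}≡9, 9^{2}≡81, 9^{4}≡62, 9^{8}≡61. Then 9^{10} = 9^{8+2} ≡ 61 × 81 ≡ 91 (mod 97)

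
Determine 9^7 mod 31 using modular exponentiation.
By repeated squaring (mod 31): 9^{1}≡9, 9^{2}≡19, 9^{4}≡20. Then 9^{7} = 9^{4+2+1} ≡ 20 × 19 × 9 ≡ 10 (mod 31)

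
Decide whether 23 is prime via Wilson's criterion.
(22)! mod 23 = 22. Since 22 ≡ -1 (mod 23), 23 is prime.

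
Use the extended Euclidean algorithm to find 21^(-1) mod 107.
Extended GCD: 21(51) + 107(-10) = 1. So 21^(-1) ≡ 51 (mod 107). Verify: 21 × 51 = 1071 ≡ 1 (mod 107)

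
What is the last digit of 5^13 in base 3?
Using Fermat: 5^{2} ≡ 1 (mod 3). 13 ≡ 1 (mod 2). So 5^{13} ≡ 5^{1} ≡ 2 (mod 3)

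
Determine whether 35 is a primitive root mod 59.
35^{29} ≡ 1 mod 59 and 29 < 58, so ord_59(35) = 29 ≠ 58 and 35 is not a primitive root.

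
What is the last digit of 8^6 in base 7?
Using Fermat: 8^{6} ≡ 1 (mod 7). 6 ≡ 0 (mod 6). So 8^{6} ≡ 8^{0} ≡ 1 (mod 7)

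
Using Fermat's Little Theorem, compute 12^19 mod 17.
By Fermat: 12^{16} ≡ 1 mod 17. So 12^{19} = 12^{16} · 12^{3} ≡ 12^{3} ≡ 11 mod 17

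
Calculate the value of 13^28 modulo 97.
By repeated squaring (mod 97): 13^{1}≡13, 13^{2}≡72, 13^{4}≡43, 13^{8}≡6, 13^{16}≡36. Then 13^{28} = 13^{16+8+4} ≡ 36 × 6 × 43 ≡ 73 (mod 97)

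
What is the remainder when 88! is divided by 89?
By Wilson's theorem, (88)! ≡ -1 ≡ 88 (mod 89)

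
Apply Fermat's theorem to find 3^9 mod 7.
By Fermat: 3^{6} ≡ 1 mod 7. So 3^{9} = 3^{6} · 3^{3} ≡ 3^{3} ≡ 6 mod 7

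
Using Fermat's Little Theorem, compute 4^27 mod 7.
By Fermat: 4^{6} ≡ 1 mod 7. 27 = 4×6 + 3. So 4^{27} ≡ 4^{3} ≡ 1 mod 7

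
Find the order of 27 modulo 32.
Powers of 27 mod 32: 27^1≡27, 27^2≡25, 27^3≡3, 27^4≡17, 27^5≡11, 27^6≡9, 27^7≡19, 27^8≡1. Order = 8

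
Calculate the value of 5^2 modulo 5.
5^{2} = 25 ≡ 0 mod 5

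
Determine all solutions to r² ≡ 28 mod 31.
The square roots of 28 mod 31 are 20 and 11. Verify: 20² = 400 ≡ 28 mod 31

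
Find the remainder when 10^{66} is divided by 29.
By Fermat: 10^{28} ≡ 1 (mod 29). 66 = 2×28 + 10. So 10^{66} ≡ 10^{10} ≡ 6 (mod 29)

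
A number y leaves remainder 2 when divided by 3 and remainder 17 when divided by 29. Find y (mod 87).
M = 3 × 29 = 87. M₁ = 29, y₁ ≡ 2 (mod 3). M₂ = 3, y₂ ≡ 10 (mod 29). y = 2×29×2 + 17×3×10 ≡ 17 (mod 87)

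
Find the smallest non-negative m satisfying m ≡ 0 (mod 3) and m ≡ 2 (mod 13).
M = 3 × 13 = 39. M₁ = 13, y₁ ≡ 1 (mod 3). M₂ = 3, y₂ ≡ 9 (mod 13). m = 0×13×1 + 2×3×9 ≡ 15 (mod 39)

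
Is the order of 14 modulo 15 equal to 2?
Powers of 14 mod 15: 14^1≡14, 14^2≡1. First k with 14^k≡1 is k=2. Yes, ord_15(14) = 2.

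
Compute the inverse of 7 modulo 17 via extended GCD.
Extended GCD: 7(5) + 17(-2) = 1. So 7^(-1) ≡ 5 mod 17. Verify: 7 × 5 = 35 ≡ 1 mod 17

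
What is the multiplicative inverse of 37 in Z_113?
Since 113 is prime, by Fermat 37^(-1) ≡ 37^{111} ≡ 55 (mod 113). Verify: 37 × 55 = 2035 ≡ 1 (mod 113)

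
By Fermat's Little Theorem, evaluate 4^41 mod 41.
By Fermat: 4^{40} ≡ 1 (mod 41). So 4^{41} = 4^{40} · 4^{1} ≡ 4^{1} ≡ 4 (mod 41)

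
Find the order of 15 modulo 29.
Powers of 15 mod 29: 15^1≡15, 15^2≡22, 15^3≡11, 15^4≡20, 15^5≡10, 15^6≡5, 15^7≡17, 15^8≡23, 15^9≡26, 15^10≡13, 15^11≡21, 15^12≡25, 15^13≡27, 15^14≡28, 15^15≡14, 15^16≡7, 15^17≡18, 15^18≡9, 15^19≡19, 15^20≡24, 15^21≡12, 15^22≡6, 15^23≡3, 15^24≡16, 15^25≡8, 15^26≡4, 15^27≡2, 15^28≡1. So the order of 15 is 28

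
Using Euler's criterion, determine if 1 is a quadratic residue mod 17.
By Euler's criterion: 1^{8} ≡ 1 (mod 17). Since this equals 1, 1 is a QR.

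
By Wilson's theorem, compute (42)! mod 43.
By Wilson's theorem, (42)! ≡ -1 ≡ 42 mod 43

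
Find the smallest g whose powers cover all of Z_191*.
g = 19. For each prime q|190: 19^{95}≡190, 19^{38}≡39, 19^{10}≡52, none ≡ 1, so ord_191(19) = 190 and 19 is a primitive root.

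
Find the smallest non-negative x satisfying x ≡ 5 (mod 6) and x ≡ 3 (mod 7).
M = 6 × 7 = 42. M₁ = 7, y₁ ≡ 1 (mod 6). M₂ = 6, y₂ ≡ 6 (mod 7). x = 5×7×1 + 3×6×6 ≡ 17 (mod 42)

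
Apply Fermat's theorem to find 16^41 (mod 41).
By Fermat: 16^{40} ≡ 1 (mod 41). So 16^{41} = 16^{40} · 16^{1} ≡ 16^{1} ≡ 16 (mod 41)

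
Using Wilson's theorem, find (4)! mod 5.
By Wilson's theorem, (4)! ≡ -1 ≡ 4 (mod 5)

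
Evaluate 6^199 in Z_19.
Using Fermat: 6^{18} ≡ 1 (mod 19). 199 ≡ 1 (mod 18). So 6^{199} ≡ 6^{1} ≡ 6 (mod 19)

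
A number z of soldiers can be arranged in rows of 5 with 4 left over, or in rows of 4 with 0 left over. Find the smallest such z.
M = 5 × 4 = 20. M₁ = 4, y₁ ≡ 4 mod 5. M₂ = 5, y₂ ≡ 1 mod 4. z = 4×4×4 + 0×5×1 ≡ 4 mod 20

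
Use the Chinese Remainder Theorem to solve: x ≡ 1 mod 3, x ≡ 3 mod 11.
M = 3 × 11 = 33. M₁ = 11, y₁ ≡ 2 mod 3. M₂ = 3, y₂ ≡ 4 mod 11. x = 1×11×2 + 3×3×4 ≡ 25 mod 33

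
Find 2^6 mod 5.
Using Fermat: 2^{4} ≡ 1 mod 5. 6 ≡ 2 mod 4. So 2^{6} ≡ 2^{2} ≡ 4 mod 5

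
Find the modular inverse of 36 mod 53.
Since 53 is prime, by Fermat 36^(-1) ≡ 36^{51} ≡ 28 mod 53. Verify: 36 × 28 = 1008 ≡ 1 mod 53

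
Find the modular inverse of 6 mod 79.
Since 79 is prime, by Fermat 6^(-1) ≡ 6^{77} ≡ 66 mod 79. Verify: 6 × 66 = 396 ≡ 1 mod 79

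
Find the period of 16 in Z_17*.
Powers of 16 mod 17: 16^1≡16, 16^2≡1. So the order of 16 is 2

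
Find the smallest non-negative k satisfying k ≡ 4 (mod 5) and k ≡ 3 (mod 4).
M = 5 × 4 = 20. M₁ = 4, y₁ ≡ 4 (mod 5). M₂ = 5, y₂ ≡ 1 (mod 4). k = 4×4×4 + 3×5×1 ≡ 19 (mod 20)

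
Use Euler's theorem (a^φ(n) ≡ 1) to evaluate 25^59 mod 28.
By Euler: 25^{12} ≡ 1 (mod 28) since gcd(25, 28) = 1. 59 = 4×12 + 11. So 25^{59} ≡ 25^{11} ≡ 9 (mod 28)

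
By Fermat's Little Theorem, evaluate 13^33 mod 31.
By Fermat: 13^{30} ≡ 1 mod 31. So 13^{33} = 13^{30} · 13^{3} ≡ 13^{3} ≡ 27 mod 31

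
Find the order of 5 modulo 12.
Powers of 5 mod 12: 5^1≡5, 5^2≡1. ord_12(5) = 2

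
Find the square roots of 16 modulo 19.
The square roots of 16 mod 19 are 4 and 15. Verify: 4² = 16 ≡ 16 mod 19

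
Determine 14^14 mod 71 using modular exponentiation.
By repeated squaring mod 71: 14^{1}≡14, 14^{2}≡54, 14^{4}≡5, 14^{8}≡25. Then 14^{14} = 14^{8+4+2} ≡ 25 × 5 × 54 ≡ 5 mod 71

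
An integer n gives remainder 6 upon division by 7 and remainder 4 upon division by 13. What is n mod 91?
M = 7 × 13 = 91. M₁ = 13, y₁ ≡ 6 mod 7. M₂ = 7, y₂ ≡ 2 mod 13. n = 6×13×6 + 4×7×2 ≡ 69 mod 91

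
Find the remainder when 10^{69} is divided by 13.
By Fermat: 10^{12} ≡ 1 (mod 13). 69 = 5×12 + 9. So 10^{69} ≡ 10^{9} ≡ 12 (mod 13)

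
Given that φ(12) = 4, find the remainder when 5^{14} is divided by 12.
By Euler: 5^{4} ≡ 1 (mod 12) since gcd(5, 12) = 1. 14 = 3×4 + 2. So 5^{14} ≡ 5^{2} ≡ 1 (mod 12)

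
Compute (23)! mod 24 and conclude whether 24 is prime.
(23)! mod 24 = 0. Since 0 ≢ -1 mod 24, 24 is not prime.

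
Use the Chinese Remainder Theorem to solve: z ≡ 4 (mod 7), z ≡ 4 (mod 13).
M = 7 × 13 = 91. M₁ = 13, y₁ ≡ 6 (mod 7). M₂ = 7, y₂ ≡ 2 (mod 13). z = 4×13×6 + 4×7×2 ≡ 4 (mod 91)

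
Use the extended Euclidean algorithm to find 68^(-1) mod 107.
Extended GCD: 68(-11) + 107(7) = 1. So 68^(-1) ≡ -11 ≡ 96 mod 107. Verify: 68 × 96 = 6528 ≡ 1 mod 107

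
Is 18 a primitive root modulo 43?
ord_43(18) divides 42. For each prime q|42: 18^{21}≡42, 18^{14}≡6, 18^{6}≡41, none ≡ 1. So 18 has order 42 and is a primitive root mod 43.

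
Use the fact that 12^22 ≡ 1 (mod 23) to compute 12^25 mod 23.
By Fermat: 12^{22} ≡ 1 (mod 23). So 12^{25} = 12^{22} · 12^{3} ≡ 12^{3} ≡ 3 (mod 23)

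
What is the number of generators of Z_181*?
Number of primitive roots mod 181 = φ(p-1) = φ(180) = 48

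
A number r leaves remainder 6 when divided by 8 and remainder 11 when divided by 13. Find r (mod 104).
M = 8 × 13 = 104. M₁ = 13, y₁ ≡ 5 (mod 8). M₂ = 8, y₂ ≡ 5 (mod 13). r = 6×13×5 + 11×8×5 ≡ 102 (mod 104)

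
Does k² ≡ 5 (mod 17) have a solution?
By Euler's criterion: 5^{8} ≡ 16 (mod 17). Since this equals -1 (≡ 16), 5 is not a QR.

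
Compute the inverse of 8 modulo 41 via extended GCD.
Extended GCD: 8(-5) + 41(1) = 1. So 8^(-1) ≡ -5 ≡ 36 (mod 41). Verify: 8 × 36 = 288 ≡ 1 (mod 41)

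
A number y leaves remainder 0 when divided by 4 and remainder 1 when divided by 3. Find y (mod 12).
M = 4 × 3 = 12. M₁ = 3, y₁ ≡ 3 (mod 4). M₂ = 4, y₂ ≡ 1 (mod 3). y = 0×3×3 + 1×4×1 ≡ 4 (mod 12)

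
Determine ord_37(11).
Powers of 11 mod 37: 11^1≡11, 11^2≡10, 11^3≡36, 11^4≡26, 11^5≡27, 11^6≡1. ord_37(11) = 6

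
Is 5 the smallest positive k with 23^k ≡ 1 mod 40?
Powers of 23 mod 40: 23^1≡23, 23^2≡9, 23^3≡7, 23^4≡1. Already 23^4≡1, so the order is 4 < 5. No, the actual order is 4.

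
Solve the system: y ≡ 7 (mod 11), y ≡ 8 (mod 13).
M = 11 × 13 = 143. M₁ = 13, y₁ ≡ 6 (mod 11). M₂ = 11, y₂ ≡ 6 (mod 13). y = 7×13×6 + 8×11×6 ≡ 73 (mod 143)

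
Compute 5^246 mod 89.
Using Fermat: 5^{88} ≡ 1 (mod 89). 246 ≡ 70 (mod 88). So 5^{246} ≡ 5^{70} ≡ 87 (mod 89)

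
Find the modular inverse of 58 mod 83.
Since 83 is prime, by Fermat 58^(-1) ≡ 58^{81} ≡ 73 mod 83. Verify: 58 × 73 = 4234 ≡ 1 mod 83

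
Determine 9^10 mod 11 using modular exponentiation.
Using Fermat: 9^{10} ≡ 1 (mod 11). 10 ≡ 0 (mod 10). So 9^{10} ≡ 9^{0} ≡ 1 (mod 11)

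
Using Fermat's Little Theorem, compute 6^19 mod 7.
By Fermat: 6^{6} ≡ 1 mod 7. 19 = 3×6 + 1. So 6^{19} ≡ 6^{1} ≡ 6 mod 7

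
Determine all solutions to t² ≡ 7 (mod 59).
The square roots of 7 mod 59 are 19 and 40. Verify: 19² = 361 ≡ 7 (mod 59)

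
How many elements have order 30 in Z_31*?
A prime p has φ(p-1) primitive roots; here φ(30) = 8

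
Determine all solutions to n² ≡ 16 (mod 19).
The square roots of 16 mod 19 are 4 and 15. Verify: 4² = 16 ≡ 16 (mod 19)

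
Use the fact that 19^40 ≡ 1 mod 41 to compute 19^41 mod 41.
By Fermat: 19^{40} ≡ 1 mod 41. So 19^{41} = 19^{40} · 19^{1} ≡ 19^{1} ≡ 19 mod 41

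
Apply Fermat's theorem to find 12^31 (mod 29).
By Fermat: 12^{28} ≡ 1 (mod 29). So 12^{31} = 12^{28} · 12^{3} ≡ 12^{3} ≡ 17 (mod 29)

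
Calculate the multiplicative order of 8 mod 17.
Powers of 8 mod 17: 8^1≡8, 8^2≡13, 8^3≡2, 8^4≡16, 8^5≡9, 8^6≡4, 8^7≡15, 8^8≡1. ord_17(8) = 8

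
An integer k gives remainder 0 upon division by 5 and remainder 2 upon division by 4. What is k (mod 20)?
M = 5 × 4 = 20. M₁ = 4, y₁ ≡ 4 (mod 5). M₂ = 5, y₂ ≡ 1 (mod 4). k = 0×4×4 + 2×5×1 ≡ 10 (mod 20)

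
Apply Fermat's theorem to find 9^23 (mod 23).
By Fermat: 9^{22} ≡ 1 (mod 23). So 9^{23} = 9^{22} · 9^{1} ≡ 9^{1} ≡ 9 (mod 23)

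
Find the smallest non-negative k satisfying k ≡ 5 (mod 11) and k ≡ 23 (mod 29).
M = 11 × 29 = 319. M₁ = 29, y₁ ≡ 8 (mod 11). M₂ = 11, y₂ ≡ 8 (mod 29). k = 5×29×8 + 23×11×8 ≡ 313 (mod 319)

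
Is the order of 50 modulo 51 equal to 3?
Powers of 50 mod 51: 50^1≡50, 50^2≡1. Already 50^2≡1, so the order is 2 < 3. No, the actual order is 2.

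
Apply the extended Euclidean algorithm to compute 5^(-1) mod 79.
Extended GCD: 5(16) + 79(-1) = 1. So 5^(-1) ≡ 16 mod 79. Verify: 5 × 16 = 80 ≡ 1 mod 79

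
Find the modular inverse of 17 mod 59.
Since 59 is prime, by Fermat 17^(-1) ≡ 17^{57} ≡ 7 (mod 59). Verify: 17 × 7 = 119 ≡ 1 (mod 59)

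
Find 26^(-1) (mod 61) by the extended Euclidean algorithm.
Extended GCD: 26(-7) + 61(3) = 1. So 26^(-1) ≡ -7 ≡ 54 (mod 61). Verify: 26 × 54 = 1404 ≡ 1 (mod 61)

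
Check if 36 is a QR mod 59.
By Euler's criterion: 36^{29} ≡ 1 (mod 59). Since this equals 1, 36 is a QR.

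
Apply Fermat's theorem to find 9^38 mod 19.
By Fermat: 9^{18} ≡ 1 mod 19. 38 = 2×18 + 2. So 9^{38} ≡ 9^{2} ≡ 5 mod 19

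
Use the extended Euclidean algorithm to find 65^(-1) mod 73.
Extended GCD: 65(9) + 73(-8) = 1. So 65^(-1) ≡ 9 mod 73. Verify: 65 × 9 = 585 ≡ 1 mod 73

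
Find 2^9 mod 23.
By repeated squaring mod 23: 2^{1}≡2, 2^{2}≡4, 2^{4}≡16, 2^{8}≡3. Then 2^{9} = 2^{8+1} ≡ 3 × 2 ≡ 6 mod 23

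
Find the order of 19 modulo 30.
Powers of 19 mod 30: 19^1≡19, 19^2≡1. ord_30(19) = 2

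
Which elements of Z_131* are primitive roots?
There are φ(130) = 48 primitive roots mod 131: {2, 6, 8, 10, 14, 17, 22, 23, 26, 29, 30, 31, 37, 40, 50, 54, 56, 57, 66, 67, 72, 76, 82, 83, 85, 87, 88, 90, 93, 95, 96, 97, 98, 103, 104, 106, 110, 111, 115, 116, 118, 119, 120, 122, 124, 126, 127, 128}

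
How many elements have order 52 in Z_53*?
There are φ(53-1) = φ(52) = 24 primitive roots modulo 53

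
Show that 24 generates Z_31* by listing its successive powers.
24^1, 24^2, ..., 24^{30} mod 31: [24, 18, 29, 14, 26, 4, 3, 10, 23, 25, 11, 16, 12, 9, 30, 7, 13, 2, 17, 5, 27, 28, 21, 8, 6, 20, 15, 19, 22, 1]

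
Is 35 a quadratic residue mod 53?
By Euler's criterion: 35^{26} ≡ 52 (mod 53). Since this equals -1 (≡ 52), 35 is not a QR.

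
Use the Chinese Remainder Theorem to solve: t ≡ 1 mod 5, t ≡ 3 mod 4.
M = 5 × 4 = 20. M₁ = 4, y₁ ≡ 4 mod 5. M₂ = 5, y₂ ≡ 1 mod 4. t = 1×4×4 + 3×5×1 ≡ 11 mod 20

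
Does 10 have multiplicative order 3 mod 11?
Powers of 10 mod 11: 10^1≡10, 10^2≡1. Already 10^2≡1, so the order is 2 < 3. No, the actual order is 2.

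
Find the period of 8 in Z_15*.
Powers of 8 mod 15: 8^1≡8, 8^2≡4, 8^3≡2, 8^4≡1. Order = 4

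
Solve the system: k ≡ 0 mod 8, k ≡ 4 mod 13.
M = 8 × 13 = 104. M₁ = 13, y₁ ≡ 5 mod 8. M₂ = 8, y₂ ≡ 5 mod 13. k = 0×13×5 + 4×8×5 ≡ 56 mod 104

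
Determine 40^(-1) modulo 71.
Since 71 is prime, by Fermat 40^(-1) ≡ 40^{69} ≡ 16 mod 71. Verify: 40 × 16 = 640 ≡ 1 mod 71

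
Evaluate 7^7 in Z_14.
By repeated squaring mod 14: 7^{1}≡7, 7^{2}≡7, 7^{4}≡7. Then 7^{7} = 7^{4+2+1} ≡ 7 × 7 × 7 ≡ 7 mod 14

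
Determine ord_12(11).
Powers of 11 mod 12: 11^1≡11, 11^2≡1. ord_12(11) = 2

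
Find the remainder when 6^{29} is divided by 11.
By Fermat: 6^{10} ≡ 1 mod 11. 29 = 2×10 + 9. So 6^{29} ≡ 6^{9} ≡ 2 mod 11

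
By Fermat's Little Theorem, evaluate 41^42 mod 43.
By Fermat's Little Theorem, 41^{42} ≡ 1 mod 43 since 43 is prime and gcd(41, 43) = 1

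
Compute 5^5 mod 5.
By repeated squaring (mod 5): 5^{1}≡0, 5^{2}≡0, 5^{4}≡0. Then 5^{5} = 5^{4+1} ≡ 0 × 0 ≡ 0 (mod 5)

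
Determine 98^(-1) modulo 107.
Since 107 is prime, by Fermat 98^(-1) ≡ 98^{105} ≡ 95 mod 107. Verify: 98 × 95 = 9310 ≡ 1 mod 107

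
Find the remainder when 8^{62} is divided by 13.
By Fermat: 8^{12} ≡ 1 (mod 13). 62 = 5×12 + 2. So 8^{62} ≡ 8^{2} ≡ 12 (mod 13)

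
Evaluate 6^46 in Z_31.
Using Fermat: 6^{30} ≡ 1 (mod 31). 46 ≡ 16 (mod 30). So 6^{46} ≡ 6^{16} ≡ 25 (mod 31)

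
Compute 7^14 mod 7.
By repeated squaring mod 7: 7^{1}≡0, 7^{2}≡0, 7^{4}≡0, 7^{8}≡0. Then 7^{14} = 7^{8+4+2} ≡ 0 × 0 × 0 ≡ 0 mod 7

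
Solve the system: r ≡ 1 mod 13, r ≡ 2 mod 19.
M = 13 × 19 = 247. M₁ = 19, y₁ ≡ 11 mod 13. M₂ = 13, y₂ ≡ 3 mod 19. r = 1×19×11 + 2×13×3 ≡ 40 mod 247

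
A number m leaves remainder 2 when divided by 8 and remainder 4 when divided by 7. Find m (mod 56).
M = 8 × 7 = 56. M₁ = 7, y₁ ≡ 7 (mod 8). M₂ = 8, y₂ ≡ 1 (mod 7). m = 2×7×7 + 4×8×1 ≡ 18 (mod 56)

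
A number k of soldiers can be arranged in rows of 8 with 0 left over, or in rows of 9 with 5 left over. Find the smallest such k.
M = 8 × 9 = 72. M₁ = 9, y₁ ≡ 1 mod 8. M₂ = 8, y₂ ≡ 8 mod 9. k = 0×9×1 + 5×8×8 ≡ 32 mod 72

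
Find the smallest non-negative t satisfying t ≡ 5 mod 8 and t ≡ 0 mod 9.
M = 8 × 9 = 72. M₁ = 9, y₁ ≡ 1 mod 8. M₂ = 8, y₂ ≡ 8 mod 9. t = 5×9×1 + 0×8×8 ≡ 45 mod 72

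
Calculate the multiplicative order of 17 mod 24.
Powers of 17 mod 24: 17^1≡17, 17^2≡1. ord_24(17) = 2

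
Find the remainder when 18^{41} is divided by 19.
By Fermat: 18^{18} ≡ 1 mod 19. 41 = 2×18 + 5. So 18^{41} ≡ 18^{5} ≡ 18 mod 19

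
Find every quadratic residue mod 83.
QRs mod 83: {1, 3, 4, 7, 9, 10, 11, 12, 16, 17, 21, 23, 25, 26, 27, 28, 29, 30, 31, 33, 36, 37, 38, 40, 41, 44, 48, 49, 51, 59, 61, 63, 64, 65, 68, 69, 70, 75, 77, 78, 81}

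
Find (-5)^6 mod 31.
By repeated squaring mod 31: (-5)^{1}≡26, (-5)^{2}≡25, (-5)^{4}≡5. Then (-5)^{6} = (-5)^{4+2} ≡ 5 × 25 ≡ 1 mod 31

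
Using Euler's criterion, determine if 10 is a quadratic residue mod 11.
By Euler's criterion: 10^{5} ≡ 10 mod 11. Since this equals -1 (≡ 10), 10 is not a QR.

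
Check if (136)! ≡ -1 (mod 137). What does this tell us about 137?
(136)! mod 137 = 136. Since this equals -1 (mod 137), Wilson confirms 137 is prime.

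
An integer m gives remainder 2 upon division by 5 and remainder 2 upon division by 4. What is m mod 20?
M = 5 × 4 = 20. M₁ = 4, y₁ ≡ 4 mod 5. M₂ = 5, y₂ ≡ 1 mod 4. m = 2×4×4 + 2×5×1 ≡ 2 mod 20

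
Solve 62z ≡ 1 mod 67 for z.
Since 67 is prime, by Fermat 62^(-1) ≡ 62^{65} ≡ 40 mod 67. Verify: 62 × 40 = 2480 ≡ 1 mod 67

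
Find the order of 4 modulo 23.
Powers of 4 mod 23: 4^1≡4, 4^2≡16, 4^3≡18, 4^4≡3, 4^5≡12, 4^6≡2, 4^7≡8, 4^8≡9, 4^9≡13, 4^10≡6, 4^11≡1. Order = 11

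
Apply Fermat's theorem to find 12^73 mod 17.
By Fermat: 12^{16} ≡ 1 mod 17. 73 = 4×16 + 9. So 12^{73} ≡ 12^{9} ≡ 5 mod 17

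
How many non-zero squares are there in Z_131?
The squaring map on Z_131* is 2-to-1, so there are (130)/2 = 65 QRs.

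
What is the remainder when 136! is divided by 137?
By Wilson's theorem, (136)! ≡ -1 ≡ 136 (mod 137)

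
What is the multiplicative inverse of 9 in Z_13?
Since 13 is prime, by Fermat 9^(-1) ≡ 9^{11} ≡ 3 mod 13. Verify: 9 × 3 = 27 ≡ 1 mod 13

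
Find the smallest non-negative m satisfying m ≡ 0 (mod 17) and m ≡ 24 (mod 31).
M = 17 × 31 = 527. M₁ = 31, y₁ ≡ 11 (mod 17). M₂ = 17, y₂ ≡ 11 (mod 31). m = 0×31×11 + 24×17×11 ≡ 272 (mod 527)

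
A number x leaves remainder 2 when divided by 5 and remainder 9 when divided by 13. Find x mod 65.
M = 5 × 13 = 65. M₁ = 13, y₁ ≡ 2 mod 5. M₂ = 5, y₂ ≡ 8 mod 13. x = 2×13×2 + 9×5×8 ≡ 22 mod 65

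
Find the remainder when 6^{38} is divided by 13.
By Fermat: 6^{12} ≡ 1 mod 13. 38 = 3×12 + 2. So 6^{38} ≡ 6^{2} ≡ 10 mod 13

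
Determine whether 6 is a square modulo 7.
By Euler's criterion: 6^{3} ≡ 6 mod 7. Since this equals -1 (≡ 6), 6 is not a QR.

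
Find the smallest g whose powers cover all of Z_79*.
g = 3. For each prime q|78: 3^{39}≡78, 3^{26}≡23, 3^{6}≡18, none ≡ 1, so ord_79(3) = 78 and 3 is a primitive root.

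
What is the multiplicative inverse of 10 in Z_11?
Since 11 is prime, by Fermat 10^(-1) ≡ 10^{9} ≡ 10 mod 11. Verify: 10 × 10 = 100 ≡ 1 mod 11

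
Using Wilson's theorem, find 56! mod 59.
(58)! = (56)! × (57) × (58) ≡ -1 (mod 59). So (56)! ≡ -1 × [(58)(57)]^(-1) ≡ 29 (mod 59)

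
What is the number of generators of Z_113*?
A prime p has φ(p-1) primitive roots; here φ(112) = 48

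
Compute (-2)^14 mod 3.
Using Fermat: (-2)^{2} ≡ 1 mod 3. 14 ≡ 0 mod 2. So (-2)^{14} ≡ (-2)^{0} ≡ 1 mod 3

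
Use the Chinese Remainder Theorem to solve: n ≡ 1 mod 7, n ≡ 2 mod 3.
M = 7 × 3 = 21. M₁ = 3, y₁ ≡ 5 mod 7. M₂ = 7, y₂ ≡ 1 mod 3. n = 1×3×5 + 2×7×1 ≡ 8 mod 21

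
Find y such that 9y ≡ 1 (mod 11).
Since 11 is prime, by Fermat 9^(-1) ≡ 9^{9} ≡ 5 (mod 11). Verify: 9 × 5 = 45 ≡ 1 (mod 11)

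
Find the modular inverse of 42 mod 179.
Since 179 is prime, by Fermat 42^(-1) ≡ 42^{177} ≡ 81 (mod 179). Verify: 42 × 81 = 3402 ≡ 1 (mod 179)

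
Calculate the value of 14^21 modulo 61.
By repeated squaring (mod 61): 14^{1}≡14, 14^{2}≡13, 14^{4}≡47, 14^{8}≡13, 14^{16}≡47. Then 14^{21} = 14^{16+4+1} ≡ 47 × 47 × 14 ≡ 60 (mod 61)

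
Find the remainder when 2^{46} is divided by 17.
By Fermat: 2^{16} ≡ 1 (mod 17). 46 = 2×16 + 14. So 2^{46} ≡ 2^{14} ≡ 13 (mod 17)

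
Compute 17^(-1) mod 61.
Since 61 is prime, by Fermat 17^(-1) ≡ 17^{59} ≡ 18 mod 61. Verify: 17 × 18 = 306 ≡ 1 mod 61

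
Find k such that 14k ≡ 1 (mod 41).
Since 41 is prime, by Fermat 14^(-1) ≡ 14^{39} ≡ 3 (mod 41). Verify: 14 × 3 = 42 ≡ 1 (mod 41)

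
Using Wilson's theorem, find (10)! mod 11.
By Wilson's theorem, (10)! ≡ -1 ≡ 10 (mod 11)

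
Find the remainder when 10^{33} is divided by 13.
By Fermat: 10^{12} ≡ 1 mod 13. 33 = 2×12 + 9. So 10^{33} ≡ 10^{9} ≡ 12 mod 13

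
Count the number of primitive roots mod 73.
There are φ(73-1) = φ(72) = 24 primitive roots modulo 73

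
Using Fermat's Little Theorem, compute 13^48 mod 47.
By Fermat: 13^{46} ≡ 1 mod 47. So 13^{48} = 13^{46} · 13^{2} ≡ 13^{2} ≡ 28 mod 47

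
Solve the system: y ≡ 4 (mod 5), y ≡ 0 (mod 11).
M = 5 × 11 = 55. M₁ = 11, y₁ ≡ 1 (mod 5). M₂ = 5, y₂ ≡ 9 (mod 11). y = 4×11×1 + 0×5×9 ≡ 44 (mod 55)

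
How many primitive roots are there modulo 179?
There are φ(179-1) = φ(178) = 88 primitive roots modulo 179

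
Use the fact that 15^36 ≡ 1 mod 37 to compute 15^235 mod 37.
By Fermat: 15^{36} ≡ 1 mod 37. 235 ≡ 19 mod 36. So 15^{235} ≡ 15^{19} ≡ 22 mod 37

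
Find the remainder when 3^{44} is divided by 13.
By Fermat: 3^{12} ≡ 1 (mod 13). 44 = 3×12 + 8. So 3^{44} ≡ 3^{8} ≡ 9 (mod 13)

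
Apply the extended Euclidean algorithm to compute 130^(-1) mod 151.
Extended GCD: 130(-36) + 151(31) = 1. So 130^(-1) ≡ -36 ≡ 115 mod 151. Verify: 130 × 115 = 14950 ≡ 1 mod 151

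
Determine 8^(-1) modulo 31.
Since 31 is prime, by Fermat 8^(-1) ≡ 8^{29} ≡ 4 (mod 31). Verify: 8 × 4 = 32 ≡ 1 (mod 31)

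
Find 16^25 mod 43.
By repeated squaring mod 43: 16^{1}≡16, 16^{2}≡41, 16^{4}≡4, 16^{8}≡16, 16^{16}≡41. Then 16^{25} = 16^{16+8+1} ≡ 41 × 16 × 16 ≡ 4 mod 43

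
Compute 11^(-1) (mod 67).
Since 67 is prime, by Fermat 11^(-1) ≡ 11^{65} ≡ 61 (mod 67). Verify: 11 × 61 = 671 ≡ 1 (mod 67)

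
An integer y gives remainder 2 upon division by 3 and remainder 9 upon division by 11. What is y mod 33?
M = 3 × 11 = 33. M₁ = 11, y₁ ≡ 2 mod 3. M₂ = 3, y₂ ≡ 4 mod 11. y = 2×11×2 + 9×3×4 ≡ 20 mod 33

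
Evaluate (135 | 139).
(135/139) = 135^{69} mod 139 = -1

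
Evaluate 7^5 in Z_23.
By repeated squaring mod 23: 7^{1}≡7, 7^{2}≡3, 7^{4}≡9. Then 7^{5} = 7^{4+1} ≡ 9 × 7 ≡ 17 mod 23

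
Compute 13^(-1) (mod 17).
Since 17 is prime, by Fermat 13^(-1) ≡ 13^{15} ≡ 4 (mod 17). Verify: 13 × 4 = 52 ≡ 1 (mod 17)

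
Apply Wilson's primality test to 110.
(109)! mod 110 = 0. Since 0 ≢ -1 mod 110, 110 is not prime.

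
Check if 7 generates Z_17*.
ord_17(7) divides 16. For each prime q|16: 7^{8}≡16, none ≡ 1. So 7 has order 16 and is a primitive root mod 17.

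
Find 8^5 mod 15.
By repeated squaring mod 15: 8^{1}≡8, 8^{2}≡4, 8^{4}≡1. Then 8^{5} = 8^{4+1} ≡ 1 × 8 ≡ 8 mod 15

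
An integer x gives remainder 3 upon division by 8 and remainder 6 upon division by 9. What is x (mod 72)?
M = 8 × 9 = 72. M₁ = 9, y₁ ≡ 1 (mod 8). M₂ = 8, y₂ ≡ 8 (mod 9). x = 3×9×1 + 6×8×8 ≡ 51 (mod 72)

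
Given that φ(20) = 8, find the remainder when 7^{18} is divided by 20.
By Euler: 7^{8} ≡ 1 mod 20 since gcd(7, 20) = 1. 18 = 2×8 + 2. So 7^{18} ≡ 7^{2} ≡ 9 mod 20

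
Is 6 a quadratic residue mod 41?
By Euler's criterion: 6^{20} ≡ 40 (mod 41). Since this equals -1 (≡ 40), 6 is not a QR.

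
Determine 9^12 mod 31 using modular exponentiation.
By repeated squaring (mod 31): 9^{1}≡9, 9^{2}≡19, 9^{4}≡20, 9^{8}≡28. Then 9^{12} = 9^{8+4} ≡ 28 × 20 ≡ 2 (mod 31)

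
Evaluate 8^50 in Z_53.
By repeated squaring (mod 53): 8^{1}≡8, 8^{2}≡11, 8^{4}≡15, 8^{8}≡13, 8^{16}≡10, 8^{32}≡47. Then 8^{50} = 8^{32+16+2} ≡ 47 × 10 × 11 ≡ 29 (mod 53)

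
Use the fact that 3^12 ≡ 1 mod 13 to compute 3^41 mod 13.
By Fermat: 3^{12} ≡ 1 mod 13. 41 = 3×12 + 5. So 3^{41} ≡ 3^{5} ≡ 9 mod 13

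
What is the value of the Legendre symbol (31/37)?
(31/37) = 31^{18} mod 37 = -1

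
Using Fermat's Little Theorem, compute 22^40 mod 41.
By Fermat's Little Theorem, 22^{40} ≡ 1 mod 41 since 41 is prime and gcd(22, 41) = 1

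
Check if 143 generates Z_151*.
143^{10} ≡ 1 (mod 151) and 10 < 150, so ord_151(143) = 10 ≠ 150 and 143 is not a primitive root.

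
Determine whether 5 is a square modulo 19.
By Euler's criterion: 5^{9} ≡ 1 (mod 19). Since this equals 1, 5 is a QR.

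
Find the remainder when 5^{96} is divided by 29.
By Fermat: 5^{28} ≡ 1 mod 29. 96 = 3×28 + 12. So 5^{96} ≡ 5^{12} ≡ 7 mod 29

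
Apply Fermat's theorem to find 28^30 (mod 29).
By Fermat: 28^{28} ≡ 1 (mod 29). So 28^{30} = 28^{28} · 28^{2} ≡ 28^{2} ≡ 1 (mod 29)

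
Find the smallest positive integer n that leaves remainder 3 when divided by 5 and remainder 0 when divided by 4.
M = 5 × 4 = 20. M₁ = 4, y₁ ≡ 4 mod 5. M₂ = 5, y₂ ≡ 1 mod 4. n = 3×4×4 + 0×5×1 ≡ 8 mod 20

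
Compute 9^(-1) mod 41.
Since 41 is prime, by Fermat 9^(-1) ≡ 9^{39} ≡ 32 mod 41. Verify: 9 × 32 = 288 ≡ 1 mod 41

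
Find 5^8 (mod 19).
By repeated squaring (mod 19): 5^{1}≡5, 5^{2}≡6, 5^{4}≡17, 5^{8}≡4. So 5^{8} ≡ 4 (mod 19)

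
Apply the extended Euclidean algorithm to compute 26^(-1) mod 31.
Extended GCD: 26(6) + 31(-5) = 1. So 26^(-1) ≡ 6 mod 31. Verify: 26 × 6 = 156 ≡ 1 mod 31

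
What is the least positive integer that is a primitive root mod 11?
g = 2. Powers: [2, 4, 8, 5, 10, 9, ...] generates all 10 non-zero residues.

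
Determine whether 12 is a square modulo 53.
By Euler's criterion: 12^{26} ≡ 52 (mod 53). Since this equals -1 (≡ 52), 12 is not a QR.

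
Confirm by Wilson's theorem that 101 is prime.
(100)! mod 101 = 100. Since this equals -1 mod 101, Wilson confirms 101 is prime.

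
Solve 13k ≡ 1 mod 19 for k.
Since 19 is prime, by Fermat 13^(-1) ≡ 13^{17} ≡ 3 mod 19. Verify: 13 × 3 = 39 ≡ 1 mod 19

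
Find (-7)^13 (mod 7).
By repeated squaring (mod 7): (-7)^{1}≡0, (-7)^{2}≡0, (-7)^{4}≡0, (-7)^{8}≡0. Then (-7)^{13} = (-7)^{8+4+1} ≡ 0 × 0 × 0 ≡ 0 (mod 7)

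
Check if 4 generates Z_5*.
4^{2} ≡ 1 (mod 5) and 2 < 4, so ord_5(4) = 2 ≠ 4 and 4 is not a primitive root.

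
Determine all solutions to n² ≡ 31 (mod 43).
The square roots of 31 mod 43 are 17 and 26. Verify: 17² = 289 ≡ 31 (mod 43)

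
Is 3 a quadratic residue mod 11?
By Euler's criterion: 3^{5} ≡ 1 mod 11. Since this equals 1, 3 is a QR.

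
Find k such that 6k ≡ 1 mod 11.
Since 11 is prime, by Fermat 6^(-1) ≡ 6^{9} ≡ 2 mod 11. Verify: 6 × 2 = 12 ≡ 1 mod 11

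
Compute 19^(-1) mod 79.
Since 79 is prime, by Fermat 19^(-1) ≡ 19^{77} ≡ 25 mod 79. Verify: 19 × 25 = 475 ≡ 1 mod 79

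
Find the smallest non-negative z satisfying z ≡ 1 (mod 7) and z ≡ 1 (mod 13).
M = 7 × 13 = 91. M₁ = 13, y₁ ≡ 6 (mod 7). M₂ = 7, y₂ ≡ 2 (mod 13). z = 1×13×6 + 1×7×2 ≡ 1 (mod 91)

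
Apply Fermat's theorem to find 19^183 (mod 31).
By Fermat: 19^{30} ≡ 1 (mod 31). 183 ≡ 3 (mod 30). So 19^{183} ≡ 19^{3} ≡ 8 (mod 31)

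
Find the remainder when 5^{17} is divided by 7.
By Fermat: 5^{6} ≡ 1 mod 7. 17 = 2×6 + 5. So 5^{17} ≡ 5^{5} ≡ 3 mod 7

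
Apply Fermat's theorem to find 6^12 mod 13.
By Fermat's Little Theorem, 6^{12} ≡ 1 mod 13 since 13 is prime and gcd(6, 13) = 1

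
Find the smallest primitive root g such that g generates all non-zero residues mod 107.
g = 2. Powers: [2, 4, 8, 16, 32, 64, 21, 42, 84, ...] generates all 106 non-zero residues.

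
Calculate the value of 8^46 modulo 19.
Using Fermat: 8^{18} ≡ 1 (mod 19). 46 ≡ 10 (mod 18). So 8^{46} ≡ 8^{10} ≡ 11 (mod 19)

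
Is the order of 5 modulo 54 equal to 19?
Powers of 5 mod 54: 5^1≡5, 5^2≡25, 5^3≡17, 5^4≡31, 5^5≡47, 5^6≡19, 5^7≡41, 5^8≡43, 5^9≡53, 5^10≡49, 5^11≡29, 5^12≡37, 5^13≡23, 5^14≡7, 5^15≡35, 5^16≡13, 5^17≡11, 5^18≡1. Already 5^18≡1, so the order is 18 < 19. No, the actual order is 18.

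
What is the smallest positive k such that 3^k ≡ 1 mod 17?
Powers of 3 mod 17: 3^1≡3, 3^2≡9, 3^3≡10, 3^4≡13, 3^5≡5, 3^6≡15, 3^7≡11, 3^8≡16, 3^9≡14, 3^10≡8, 3^11≡7, 3^12≡4, 3^13≡12, 3^14≡2, 3^15≡6, 3^16≡1. ord_17(3) = 16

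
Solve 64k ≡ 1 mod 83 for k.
Since 83 is prime, by Fermat 64^(-1) ≡ 64^{81} ≡ 48 mod 83. Verify: 64 × 48 = 3072 ≡ 1 mod 83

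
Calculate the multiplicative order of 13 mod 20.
Powers of 13 mod 20: 13^1≡13, 13^2≡9, 13^3≡17, 13^4≡1. Order = 4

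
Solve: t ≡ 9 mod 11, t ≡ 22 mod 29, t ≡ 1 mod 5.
M = 11 × 29 × 5 = 1595. M₁ = 145, y₁ ≡ 6 mod 11. M₂ = 55, y₂ ≡ 19 mod 29. M₃ = 319, y₃ ≡ 4 mod 5. t = 9×145×6 + 22×55×19 + 1×319×4 ≡ 196 mod 1595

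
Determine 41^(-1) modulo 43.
Since 43 is prime, by Fermat 41^(-1) ≡ 41^{41} ≡ 21 (mod 43). Verify: 41 × 21 = 861 ≡ 1 (mod 43)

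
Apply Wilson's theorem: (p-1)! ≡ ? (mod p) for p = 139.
By Wilson's theorem, (138)! ≡ -1 ≡ 138 (mod 139)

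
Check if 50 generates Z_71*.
50^{35} ≡ 1 (mod 71) and 35 < 70, so ord_71(50) = 35 ≠ 70 and 50 is not a primitive root.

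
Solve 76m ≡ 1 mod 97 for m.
Since 97 is prime, by Fermat 76^(-1) ≡ 76^{95} ≡ 60 mod 97. Verify: 76 × 60 = 4560 ≡ 1 mod 97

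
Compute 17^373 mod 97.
Using Fermat: 17^{96} ≡ 1 mod 97. 373 ≡ 85 mod 96. So 17^{373} ≡ 17^{85} ≡ 23 mod 97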